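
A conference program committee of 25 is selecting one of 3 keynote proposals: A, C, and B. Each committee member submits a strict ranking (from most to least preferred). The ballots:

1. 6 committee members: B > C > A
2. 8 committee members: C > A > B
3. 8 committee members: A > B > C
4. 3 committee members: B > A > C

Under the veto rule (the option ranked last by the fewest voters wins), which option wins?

Last-place votes: A 6, C 11, B 8.
A is ranked last by the fewest voters, so A wins.

A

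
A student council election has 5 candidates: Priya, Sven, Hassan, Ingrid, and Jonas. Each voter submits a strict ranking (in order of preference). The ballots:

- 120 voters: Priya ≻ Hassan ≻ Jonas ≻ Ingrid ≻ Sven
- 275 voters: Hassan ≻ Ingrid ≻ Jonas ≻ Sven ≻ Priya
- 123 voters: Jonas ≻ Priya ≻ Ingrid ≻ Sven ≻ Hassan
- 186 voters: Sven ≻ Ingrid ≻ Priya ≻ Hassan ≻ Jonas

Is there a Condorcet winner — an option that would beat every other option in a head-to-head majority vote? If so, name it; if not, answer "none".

none

Checking pairwise contests:
Sven beats Priya 461–243.
Hassan beats Sven 395–309.
Priya beats Hassan 429–275.
Hassan beats Ingrid 395–309.
Hassan beats Jonas 581–123.
Every option loses at least one head-to-head, so there is no Condorcet winner.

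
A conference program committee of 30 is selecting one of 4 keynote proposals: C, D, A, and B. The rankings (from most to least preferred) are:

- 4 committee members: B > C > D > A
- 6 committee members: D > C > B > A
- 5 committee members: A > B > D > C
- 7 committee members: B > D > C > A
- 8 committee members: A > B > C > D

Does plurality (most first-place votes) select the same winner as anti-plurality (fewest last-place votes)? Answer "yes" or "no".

Plurality — first-place votes: C 0, D 6, A 13, B 11. Winner: A.
Anti-plurality — last-place votes: C 5, D 8, A 17, B 0. Winner: B.
The two methods disagree.

no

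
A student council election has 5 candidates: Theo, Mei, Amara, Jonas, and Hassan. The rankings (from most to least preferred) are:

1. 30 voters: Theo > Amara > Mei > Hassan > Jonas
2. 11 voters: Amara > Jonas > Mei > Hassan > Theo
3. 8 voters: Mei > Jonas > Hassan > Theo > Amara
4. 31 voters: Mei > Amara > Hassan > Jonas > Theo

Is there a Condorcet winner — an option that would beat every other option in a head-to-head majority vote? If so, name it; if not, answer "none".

Amara

Amara vs Theo: 42–38 for Amara.
Amara vs Mei: 41–39 for Amara.
Amara vs Jonas: 72–8 for Amara.
Amara vs Hassan: 72–8 for Amara.
Amara beats every other option head-to-head.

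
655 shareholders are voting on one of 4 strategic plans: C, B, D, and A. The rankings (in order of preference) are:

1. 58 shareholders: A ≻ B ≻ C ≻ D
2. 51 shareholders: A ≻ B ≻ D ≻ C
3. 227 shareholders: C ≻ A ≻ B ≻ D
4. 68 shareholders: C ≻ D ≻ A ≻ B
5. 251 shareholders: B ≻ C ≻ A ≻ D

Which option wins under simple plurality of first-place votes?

C

First-place votes: C 295, B 251, D 0, A 109.
C has the most first-place votes.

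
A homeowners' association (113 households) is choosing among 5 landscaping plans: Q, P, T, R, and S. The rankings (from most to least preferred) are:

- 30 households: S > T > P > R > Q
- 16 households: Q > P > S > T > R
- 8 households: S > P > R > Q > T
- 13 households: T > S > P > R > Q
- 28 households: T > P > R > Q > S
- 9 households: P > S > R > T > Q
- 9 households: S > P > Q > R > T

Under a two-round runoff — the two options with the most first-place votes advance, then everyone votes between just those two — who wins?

Round 1 first-place votes: Q 16, P 9, T 41, R 0, S 47.
S and T advance.
Runoff: S is preferred to T by 72 voters; T by 41.
S wins the runoff.

S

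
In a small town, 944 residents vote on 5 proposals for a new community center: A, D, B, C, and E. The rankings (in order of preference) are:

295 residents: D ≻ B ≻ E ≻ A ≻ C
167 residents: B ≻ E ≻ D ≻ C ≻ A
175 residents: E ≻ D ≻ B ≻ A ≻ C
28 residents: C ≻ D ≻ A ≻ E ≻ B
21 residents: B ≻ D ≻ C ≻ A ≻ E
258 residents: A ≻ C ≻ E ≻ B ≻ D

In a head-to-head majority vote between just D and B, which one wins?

D

Voters preferring D to B: 498; preferring B to D: 446.
D wins the head-to-head.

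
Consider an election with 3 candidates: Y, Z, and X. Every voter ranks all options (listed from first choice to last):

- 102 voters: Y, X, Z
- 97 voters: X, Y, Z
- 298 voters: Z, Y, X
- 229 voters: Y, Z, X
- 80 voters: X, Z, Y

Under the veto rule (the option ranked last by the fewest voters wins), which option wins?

Last-place votes: Y 80, Z 199, X 527.
Y is ranked last by the fewest voters, so Y wins.

Y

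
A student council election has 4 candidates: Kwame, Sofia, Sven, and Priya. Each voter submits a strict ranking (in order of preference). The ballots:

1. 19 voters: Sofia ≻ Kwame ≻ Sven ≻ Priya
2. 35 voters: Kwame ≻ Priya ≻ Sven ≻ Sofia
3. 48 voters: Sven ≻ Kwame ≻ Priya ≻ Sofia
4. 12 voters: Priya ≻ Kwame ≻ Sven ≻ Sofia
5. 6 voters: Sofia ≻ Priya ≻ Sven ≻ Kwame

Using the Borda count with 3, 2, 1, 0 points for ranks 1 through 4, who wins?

Kwame: 19·2 + 35·3 + 48·2 + 12·2 + 6·0 = 263
Sofia: 19·3 + 35·0 + 48·0 + 12·0 + 6·3 = 75
Sven: 19·1 + 35·1 + 48·3 + 12·1 + 6·1 = 216
Priya: 19·0 + 35·2 + 48·1 + 12·3 + 6·2 = 166
Kwame has the highest Borda score (263).

Kwame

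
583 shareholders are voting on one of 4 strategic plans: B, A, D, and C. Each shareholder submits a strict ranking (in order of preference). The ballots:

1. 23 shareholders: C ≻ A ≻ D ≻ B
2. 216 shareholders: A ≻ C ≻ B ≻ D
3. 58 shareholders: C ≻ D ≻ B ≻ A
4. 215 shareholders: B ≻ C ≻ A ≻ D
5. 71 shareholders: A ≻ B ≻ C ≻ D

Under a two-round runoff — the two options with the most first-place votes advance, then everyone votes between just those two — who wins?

A

Round 1 first-place votes: B 215, A 287, D 0, C 81.
A and B advance.
Runoff: A is preferred to B by 310 voters; B by 273.
A wins the runoff.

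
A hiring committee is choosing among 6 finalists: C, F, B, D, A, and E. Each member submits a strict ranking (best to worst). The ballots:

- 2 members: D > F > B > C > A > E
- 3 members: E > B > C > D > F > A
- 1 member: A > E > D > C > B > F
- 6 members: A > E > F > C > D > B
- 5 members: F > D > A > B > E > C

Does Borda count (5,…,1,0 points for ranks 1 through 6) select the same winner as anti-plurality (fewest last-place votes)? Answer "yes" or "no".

Borda — scores: C 27, F 54, B 29, D 45, A 52, E 48. Winner: F.
Anti-plurality — last-place votes: C 5, F 1, B 6, D 0, A 3, E 2. Winner: D.
The two methods disagree.

no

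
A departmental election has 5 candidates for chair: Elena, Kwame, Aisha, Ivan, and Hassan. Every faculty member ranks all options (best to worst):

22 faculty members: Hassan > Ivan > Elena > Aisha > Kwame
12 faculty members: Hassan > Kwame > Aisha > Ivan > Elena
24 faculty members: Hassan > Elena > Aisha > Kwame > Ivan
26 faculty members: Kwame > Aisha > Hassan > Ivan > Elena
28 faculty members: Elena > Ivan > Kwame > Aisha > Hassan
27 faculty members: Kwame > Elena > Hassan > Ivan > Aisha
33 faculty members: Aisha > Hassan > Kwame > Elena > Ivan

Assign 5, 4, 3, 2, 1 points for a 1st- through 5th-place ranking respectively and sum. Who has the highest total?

Elena: 22·3 + 12·1 + 24·4 + 26·1 + 28·5 + 27·4 + 33·2 = 514
Kwame: 22·1 + 12·4 + 24·2 + 26·5 + 28·3 + 27·5 + 33·3 = 566
Aisha: 22·2 + 12·3 + 24·3 + 26·4 + 28·2 + 27·1 + 33·5 = 504
Ivan: 22·4 + 12·2 + 24·1 + 26·2 + 28·4 + 27·2 + 33·1 = 387
Hassan: 22·5 + 12·5 + 24·5 + 26·3 + 28·1 + 27·3 + 33·4 = 609
Hassan has the highest Borda score (609).

Hassan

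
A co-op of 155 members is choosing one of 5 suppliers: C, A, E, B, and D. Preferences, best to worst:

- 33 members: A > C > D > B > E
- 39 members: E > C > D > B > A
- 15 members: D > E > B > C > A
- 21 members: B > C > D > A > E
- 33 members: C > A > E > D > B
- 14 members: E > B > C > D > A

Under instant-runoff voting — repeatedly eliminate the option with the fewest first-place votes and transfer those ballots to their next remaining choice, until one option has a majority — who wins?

Round 1: C 33, A 33, E 53, B 21, D 15. Eliminate D.
Round 2: C 33, A 33, E 68, B 21. Eliminate B.
Round 3: C 54, A 33, E 68. Eliminate A.
Round 4: C 87, E 68. C has a majority.

C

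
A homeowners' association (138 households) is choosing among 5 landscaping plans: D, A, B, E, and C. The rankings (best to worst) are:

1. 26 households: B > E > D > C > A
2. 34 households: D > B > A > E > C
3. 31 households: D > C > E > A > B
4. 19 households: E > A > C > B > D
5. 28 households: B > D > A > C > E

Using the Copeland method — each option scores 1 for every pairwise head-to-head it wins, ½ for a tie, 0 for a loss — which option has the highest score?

D: beats A, E, and C; loses to B → score 3.
A: beats C; loses to D, B, and E → score 1.
B: beats D, A, E, and C → score 4.
E: beats A and C; loses to D and B → score 2.
C: loses to D, A, B, and E → score 0.
B has the best pairwise record.

B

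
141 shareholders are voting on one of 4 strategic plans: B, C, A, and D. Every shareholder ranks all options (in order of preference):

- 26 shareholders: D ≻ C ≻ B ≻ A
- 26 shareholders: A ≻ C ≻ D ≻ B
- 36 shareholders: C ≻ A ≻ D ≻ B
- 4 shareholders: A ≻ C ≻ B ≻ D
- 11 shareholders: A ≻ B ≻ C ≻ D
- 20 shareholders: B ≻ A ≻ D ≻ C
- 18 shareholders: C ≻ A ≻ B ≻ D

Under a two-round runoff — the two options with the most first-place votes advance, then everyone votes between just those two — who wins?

C

Round 1 first-place votes: B 20, C 54, A 41, D 26.
C and A advance.
Runoff: C is preferred to A by 80 voters; A by 61.
C wins the runoff.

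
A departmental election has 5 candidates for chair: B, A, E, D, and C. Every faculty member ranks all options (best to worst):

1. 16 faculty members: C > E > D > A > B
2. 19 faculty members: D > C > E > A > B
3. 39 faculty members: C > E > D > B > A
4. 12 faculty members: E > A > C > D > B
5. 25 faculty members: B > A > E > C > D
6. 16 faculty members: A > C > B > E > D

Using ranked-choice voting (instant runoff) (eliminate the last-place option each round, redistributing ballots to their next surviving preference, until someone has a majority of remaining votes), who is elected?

Round 1: B 25, A 16, E 12, D 19, C 55. Eliminate E.
Round 2: B 25, A 28, D 19, C 55. Eliminate D.
Round 3: B 25, A 28, C 74. C has a majority.

C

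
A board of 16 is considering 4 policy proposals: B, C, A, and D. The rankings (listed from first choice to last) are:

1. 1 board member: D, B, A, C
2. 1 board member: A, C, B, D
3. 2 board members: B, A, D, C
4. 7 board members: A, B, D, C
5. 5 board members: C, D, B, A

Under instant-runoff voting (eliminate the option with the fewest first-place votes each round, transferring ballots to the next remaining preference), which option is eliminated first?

Round 1: B 2, C 5, A 8, D 1. Eliminate D.

D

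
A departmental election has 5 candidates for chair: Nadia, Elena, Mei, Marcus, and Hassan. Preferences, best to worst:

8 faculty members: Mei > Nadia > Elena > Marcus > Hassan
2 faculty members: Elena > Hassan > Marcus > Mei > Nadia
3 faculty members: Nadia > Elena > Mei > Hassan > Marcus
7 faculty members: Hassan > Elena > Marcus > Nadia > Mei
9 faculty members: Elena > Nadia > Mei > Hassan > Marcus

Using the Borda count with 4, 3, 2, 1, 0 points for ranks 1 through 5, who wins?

Elena

Nadia: 8·3 + 2·0 + 3·4 + 7·1 + 9·3 = 70
Elena: 8·2 + 2·4 + 3·3 + 7·3 + 9·4 = 90
Mei: 8·4 + 2·1 + 3·2 + 7·0 + 9·2 = 58
Marcus: 8·1 + 2·2 + 3·0 + 7·2 + 9·0 = 26
Hassan: 8·0 + 2·3 + 3·1 + 7·4 + 9·1 = 46
Elena has the highest Borda score (90).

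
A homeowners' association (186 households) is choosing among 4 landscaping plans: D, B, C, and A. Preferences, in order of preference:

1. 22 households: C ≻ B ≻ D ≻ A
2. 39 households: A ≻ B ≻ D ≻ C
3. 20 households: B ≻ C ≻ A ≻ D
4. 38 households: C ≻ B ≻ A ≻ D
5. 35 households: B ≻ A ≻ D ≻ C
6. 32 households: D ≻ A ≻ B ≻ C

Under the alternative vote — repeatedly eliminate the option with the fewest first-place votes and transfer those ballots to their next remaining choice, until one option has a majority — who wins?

A

Round 1: D 32, B 55, C 60, A 39. Eliminate D.
Round 2: B 55, C 60, A 71. Eliminate B.
Round 3: C 80, A 106. A has a majority.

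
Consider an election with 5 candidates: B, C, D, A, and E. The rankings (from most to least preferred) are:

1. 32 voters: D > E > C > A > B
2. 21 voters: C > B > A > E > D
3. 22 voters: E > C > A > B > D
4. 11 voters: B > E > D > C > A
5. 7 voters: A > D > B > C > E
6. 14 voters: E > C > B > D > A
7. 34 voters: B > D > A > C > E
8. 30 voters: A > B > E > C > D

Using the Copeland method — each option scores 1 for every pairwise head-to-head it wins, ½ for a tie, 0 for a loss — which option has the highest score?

B: beats D and E; loses to C and A → score 2.
C: beats B, D, and A; loses to E → score 3.
D: beats A; loses to B, C, and E → score 1.
A: beats B and E; loses to C and D → score 2.
E: beats C and D; loses to B and A → score 2.
C has the best pairwise record.

C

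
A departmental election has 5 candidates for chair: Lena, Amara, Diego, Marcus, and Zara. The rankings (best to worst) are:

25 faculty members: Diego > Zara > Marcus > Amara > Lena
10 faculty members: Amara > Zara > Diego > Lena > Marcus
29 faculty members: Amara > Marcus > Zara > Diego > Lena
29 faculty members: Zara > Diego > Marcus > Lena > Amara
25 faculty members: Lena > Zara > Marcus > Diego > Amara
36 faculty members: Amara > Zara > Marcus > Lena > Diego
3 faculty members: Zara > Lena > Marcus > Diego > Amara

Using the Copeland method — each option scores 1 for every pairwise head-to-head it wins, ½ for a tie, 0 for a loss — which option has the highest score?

Lena: loses to Amara, Diego, Marcus, and Zara → score 0.
Amara: beats Lena; loses to Diego, Marcus, and Zara → score 1.
Diego: beats Lena and Amara; loses to Marcus and Zara → score 2.
Marcus: beats Lena, Amara, and Diego; loses to Zara → score 3.
Zara: beats Lena, Amara, Diego, and Marcus → score 4.
Zara has the best pairwise record.

Zara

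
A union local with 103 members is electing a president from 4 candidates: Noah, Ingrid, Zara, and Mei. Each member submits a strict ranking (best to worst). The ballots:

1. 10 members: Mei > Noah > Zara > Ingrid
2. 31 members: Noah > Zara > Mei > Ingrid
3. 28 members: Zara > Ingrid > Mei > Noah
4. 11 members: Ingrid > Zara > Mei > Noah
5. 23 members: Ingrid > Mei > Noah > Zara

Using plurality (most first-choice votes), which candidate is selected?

Ingrid

First-place votes: Noah 31, Ingrid 34, Zara 28, Mei 10.
Ingrid has the most first-place votes.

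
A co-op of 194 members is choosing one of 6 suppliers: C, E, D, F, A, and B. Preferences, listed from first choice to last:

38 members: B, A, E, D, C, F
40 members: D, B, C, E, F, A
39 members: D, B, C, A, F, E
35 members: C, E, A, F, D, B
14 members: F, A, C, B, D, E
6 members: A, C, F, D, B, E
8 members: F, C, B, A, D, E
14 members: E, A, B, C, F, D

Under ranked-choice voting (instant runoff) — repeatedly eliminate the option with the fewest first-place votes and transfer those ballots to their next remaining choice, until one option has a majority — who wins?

Round 1: C 35, E 14, D 79, F 22, A 6, B 38. Eliminate A.
Round 2: C 41, E 14, D 79, F 22, B 38. Eliminate E.
Round 3: C 41, D 79, F 22, B 52. Eliminate F.
Round 4: C 63, D 79, B 52. Eliminate B.
Round 5: C 77, D 117. D has a majority.

D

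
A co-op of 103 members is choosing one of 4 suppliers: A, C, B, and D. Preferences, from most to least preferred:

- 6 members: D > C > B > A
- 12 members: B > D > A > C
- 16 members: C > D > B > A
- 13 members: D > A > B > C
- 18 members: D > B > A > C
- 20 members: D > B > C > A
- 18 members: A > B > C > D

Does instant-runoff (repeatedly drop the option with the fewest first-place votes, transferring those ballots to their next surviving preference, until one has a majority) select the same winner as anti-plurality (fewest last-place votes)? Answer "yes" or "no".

Instant-runoff — R1 A 18, C 16, B 12, D 57 (D winner). Winner: D.
Anti-plurality — last-place votes: A 42, C 43, B 0, D 18. Winner: B.
The two methods disagree.

no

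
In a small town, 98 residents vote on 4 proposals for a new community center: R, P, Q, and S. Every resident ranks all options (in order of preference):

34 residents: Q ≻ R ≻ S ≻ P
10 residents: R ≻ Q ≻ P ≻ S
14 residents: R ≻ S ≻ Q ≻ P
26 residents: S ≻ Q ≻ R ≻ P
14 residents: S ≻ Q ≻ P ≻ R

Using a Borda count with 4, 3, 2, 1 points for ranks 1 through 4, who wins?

R: 34·3 + 10·4 + 14·4 + 26·2 + 14·1 = 264
P: 34·1 + 10·2 + 14·1 + 26·1 + 14·2 = 122
Q: 34·4 + 10·3 + 14·2 + 26·3 + 14·3 = 314
S: 34·2 + 10·1 + 14·3 + 26·4 + 14·4 = 280
Q has the highest Borda score (314).

Q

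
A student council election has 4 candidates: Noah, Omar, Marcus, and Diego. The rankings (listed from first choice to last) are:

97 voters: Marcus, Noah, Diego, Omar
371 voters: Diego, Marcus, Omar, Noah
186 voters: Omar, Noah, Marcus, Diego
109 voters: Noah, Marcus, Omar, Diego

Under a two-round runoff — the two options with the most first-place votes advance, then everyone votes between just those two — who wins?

Diego

Round 1 first-place votes: Noah 109, Omar 186, Marcus 97, Diego 371.
Diego and Omar advance.
Runoff: Diego is preferred to Omar by 468 voters; Omar by 295.
Diego wins the runoff.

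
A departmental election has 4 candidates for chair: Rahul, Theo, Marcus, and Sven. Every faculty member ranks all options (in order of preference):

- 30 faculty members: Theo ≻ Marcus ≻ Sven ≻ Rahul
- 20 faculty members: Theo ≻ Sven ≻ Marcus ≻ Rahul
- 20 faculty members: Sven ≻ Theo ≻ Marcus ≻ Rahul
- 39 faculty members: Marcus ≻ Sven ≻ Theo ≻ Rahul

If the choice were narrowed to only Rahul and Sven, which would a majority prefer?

Sven

Voters preferring Rahul to Sven: 0; preferring Sven to Rahul: 109.
Sven wins the head-to-head.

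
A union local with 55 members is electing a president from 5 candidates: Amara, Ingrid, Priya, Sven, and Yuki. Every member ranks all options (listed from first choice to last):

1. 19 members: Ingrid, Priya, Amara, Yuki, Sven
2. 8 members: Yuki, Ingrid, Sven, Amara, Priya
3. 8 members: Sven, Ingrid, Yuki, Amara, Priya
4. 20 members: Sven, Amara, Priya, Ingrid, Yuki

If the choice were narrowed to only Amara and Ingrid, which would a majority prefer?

Voters preferring Amara to Ingrid: 20; preferring Ingrid to Amara: 35.
Ingrid wins the head-to-head.

Ingrid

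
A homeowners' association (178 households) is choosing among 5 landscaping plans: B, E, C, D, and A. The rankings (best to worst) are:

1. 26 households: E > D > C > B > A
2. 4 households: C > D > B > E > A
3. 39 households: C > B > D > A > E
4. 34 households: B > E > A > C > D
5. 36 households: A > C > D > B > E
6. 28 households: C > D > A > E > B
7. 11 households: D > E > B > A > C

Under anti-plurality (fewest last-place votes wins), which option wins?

C

Last-place votes: B 28, E 75, C 11, D 34, A 30.
C is ranked last by the fewest voters, so C wins.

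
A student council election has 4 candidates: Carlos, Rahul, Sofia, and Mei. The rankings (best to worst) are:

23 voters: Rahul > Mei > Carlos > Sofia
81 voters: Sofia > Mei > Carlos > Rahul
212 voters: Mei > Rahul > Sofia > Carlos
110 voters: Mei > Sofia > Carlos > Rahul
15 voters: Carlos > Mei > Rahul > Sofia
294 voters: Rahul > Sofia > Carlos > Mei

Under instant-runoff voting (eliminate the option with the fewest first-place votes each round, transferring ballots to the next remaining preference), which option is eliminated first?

Carlos

Round 1: Carlos 15, Rahul 317, Sofia 81, Mei 322. Eliminate Carlos.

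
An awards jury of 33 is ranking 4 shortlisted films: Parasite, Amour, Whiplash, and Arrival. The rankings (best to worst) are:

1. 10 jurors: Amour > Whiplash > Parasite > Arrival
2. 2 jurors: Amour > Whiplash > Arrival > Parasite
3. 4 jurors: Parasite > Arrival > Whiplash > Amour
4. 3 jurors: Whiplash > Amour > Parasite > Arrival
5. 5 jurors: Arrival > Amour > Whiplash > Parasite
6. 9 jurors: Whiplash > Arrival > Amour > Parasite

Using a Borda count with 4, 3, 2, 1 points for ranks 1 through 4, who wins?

Parasite: 10·2 + 2·1 + 4·4 + 3·2 + 5·1 + 9·1 = 58
Amour: 10·4 + 2·4 + 4·1 + 3·3 + 5·3 + 9·2 = 94
Whiplash: 10·3 + 2·3 + 4·2 + 3·4 + 5·2 + 9·4 = 102
Arrival: 10·1 + 2·2 + 4·3 + 3·1 + 5·4 + 9·3 = 76
Whiplash has the highest Borda score (102).

Whiplash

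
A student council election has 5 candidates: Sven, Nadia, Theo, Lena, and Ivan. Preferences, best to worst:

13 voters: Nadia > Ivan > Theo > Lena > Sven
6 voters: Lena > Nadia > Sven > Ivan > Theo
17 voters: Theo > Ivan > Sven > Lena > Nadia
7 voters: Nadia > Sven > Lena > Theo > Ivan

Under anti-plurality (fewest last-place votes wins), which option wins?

Lena

Last-place votes: Sven 13, Nadia 17, Theo 6, Lena 0, Ivan 7.
Lena is ranked last by the fewest voters, so Lena wins.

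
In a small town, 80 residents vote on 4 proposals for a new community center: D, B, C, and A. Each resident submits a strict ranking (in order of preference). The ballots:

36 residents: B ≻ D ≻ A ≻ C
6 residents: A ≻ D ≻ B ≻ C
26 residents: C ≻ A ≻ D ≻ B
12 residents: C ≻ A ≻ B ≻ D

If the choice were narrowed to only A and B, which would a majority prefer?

A

Voters preferring A to B: 44; preferring B to A: 36.
A wins the head-to-head.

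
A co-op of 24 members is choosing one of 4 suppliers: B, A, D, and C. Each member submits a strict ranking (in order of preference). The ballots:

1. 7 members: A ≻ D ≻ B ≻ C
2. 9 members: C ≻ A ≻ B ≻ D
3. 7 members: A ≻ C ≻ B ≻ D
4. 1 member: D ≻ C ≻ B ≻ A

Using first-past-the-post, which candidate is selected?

A

First-place votes: B 0, A 14, D 1, C 9.
A has the most first-place votes.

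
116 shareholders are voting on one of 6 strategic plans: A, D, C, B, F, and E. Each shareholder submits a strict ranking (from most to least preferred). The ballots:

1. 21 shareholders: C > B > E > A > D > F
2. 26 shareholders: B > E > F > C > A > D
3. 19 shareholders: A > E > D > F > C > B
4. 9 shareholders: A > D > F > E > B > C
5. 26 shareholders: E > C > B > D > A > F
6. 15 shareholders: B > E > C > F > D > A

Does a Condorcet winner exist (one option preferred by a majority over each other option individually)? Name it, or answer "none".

Checking pairwise contests:
C beats A 88–28.
A beats D 75–41.
E beats C 95–21.
C beats B 66–50.
A beats F 75–41.
B beats E 62–54.
Every option loses at least one head-to-head, so there is no Condorcet winner.

none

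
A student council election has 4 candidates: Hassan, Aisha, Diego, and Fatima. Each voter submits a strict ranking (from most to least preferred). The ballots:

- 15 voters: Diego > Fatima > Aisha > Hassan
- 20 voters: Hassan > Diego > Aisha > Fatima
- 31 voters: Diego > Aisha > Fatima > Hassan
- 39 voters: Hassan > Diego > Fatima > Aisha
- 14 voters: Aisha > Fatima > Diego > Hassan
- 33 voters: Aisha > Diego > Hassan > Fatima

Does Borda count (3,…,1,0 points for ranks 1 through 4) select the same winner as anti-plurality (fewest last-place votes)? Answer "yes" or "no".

Borda — scores: Hassan 210, Aisha 238, Diego 336, Fatima 128. Winner: Diego.
Anti-plurality — last-place votes: Hassan 60, Aisha 39, Diego 0, Fatima 53. Winner: Diego.
The two methods agree.

yes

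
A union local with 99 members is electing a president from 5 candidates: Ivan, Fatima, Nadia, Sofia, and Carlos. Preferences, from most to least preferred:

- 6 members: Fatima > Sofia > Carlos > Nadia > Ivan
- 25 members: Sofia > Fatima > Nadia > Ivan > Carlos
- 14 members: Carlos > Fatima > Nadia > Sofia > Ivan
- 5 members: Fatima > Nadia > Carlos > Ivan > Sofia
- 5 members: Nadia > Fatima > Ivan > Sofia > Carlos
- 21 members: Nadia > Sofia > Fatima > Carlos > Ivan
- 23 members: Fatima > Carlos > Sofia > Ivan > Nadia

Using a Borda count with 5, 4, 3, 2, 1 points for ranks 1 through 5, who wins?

Fatima

Ivan: 6·1 + 25·2 + 14·1 + 5·2 + 5·3 + 21·1 + 23·2 = 162
Fatima: 6·5 + 25·4 + 14·4 + 5·5 + 5·4 + 21·3 + 23·5 = 409
Nadia: 6·2 + 25·3 + 14·3 + 5·4 + 5·5 + 21·5 + 23·1 = 302
Sofia: 6·4 + 25·5 + 14·2 + 5·1 + 5·2 + 21·4 + 23·3 = 345
Carlos: 6·3 + 25·1 + 14·5 + 5·3 + 5·1 + 21·2 + 23·4 = 267
Fatima has the highest Borda score (409).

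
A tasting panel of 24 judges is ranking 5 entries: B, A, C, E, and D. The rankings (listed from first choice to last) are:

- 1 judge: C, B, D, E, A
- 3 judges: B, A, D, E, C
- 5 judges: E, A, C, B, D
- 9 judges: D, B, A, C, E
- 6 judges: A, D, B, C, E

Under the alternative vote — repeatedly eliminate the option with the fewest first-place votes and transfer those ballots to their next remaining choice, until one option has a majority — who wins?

A

Round 1: B 3, A 6, C 1, E 5, D 9. Eliminate C.
Round 2: B 4, A 6, E 5, D 9. Eliminate B.
Round 3: A 9, E 5, D 10. Eliminate E.
Round 4: A 14, D 10. A has a majority.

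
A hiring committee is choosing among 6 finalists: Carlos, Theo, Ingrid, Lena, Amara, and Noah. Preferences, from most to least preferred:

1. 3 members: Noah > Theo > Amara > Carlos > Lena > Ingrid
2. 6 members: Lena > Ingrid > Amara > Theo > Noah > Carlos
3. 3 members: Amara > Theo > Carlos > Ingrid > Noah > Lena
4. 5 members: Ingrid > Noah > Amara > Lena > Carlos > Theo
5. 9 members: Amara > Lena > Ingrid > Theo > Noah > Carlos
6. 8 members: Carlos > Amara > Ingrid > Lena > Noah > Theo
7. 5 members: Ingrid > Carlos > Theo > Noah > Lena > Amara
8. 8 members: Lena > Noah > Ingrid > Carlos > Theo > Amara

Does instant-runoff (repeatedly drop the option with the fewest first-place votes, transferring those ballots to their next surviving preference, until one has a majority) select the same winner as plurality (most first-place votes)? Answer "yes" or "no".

no

Instant-runoff — R1 Carlos 8, Theo 0, Ingrid 10, Lena 14, Amara 12, Noah 3 (Theo out); R2 Carlos 8, Ingrid 10, Lena 14, Amara 12, Noah 3 (Noah out); R3 Carlos 8, Ingrid 10, Lena 14, Amara 15 (Carlos out); R4 Ingrid 10, Lena 14, Amara 23 (Ingrid out); R5 Lena 19, Amara 28 (Amara winner). Winner: Amara.
Plurality — first-place votes: Carlos 8, Theo 0, Ingrid 10, Lena 14, Amara 12, Noah 3. Winner: Lena.
The two methods disagree.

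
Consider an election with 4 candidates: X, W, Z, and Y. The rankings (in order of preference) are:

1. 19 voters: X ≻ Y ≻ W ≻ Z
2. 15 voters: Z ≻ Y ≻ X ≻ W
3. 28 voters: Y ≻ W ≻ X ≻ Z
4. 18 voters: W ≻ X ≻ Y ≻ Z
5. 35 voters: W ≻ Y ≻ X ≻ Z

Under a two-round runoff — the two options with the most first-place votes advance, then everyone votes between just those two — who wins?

Y

Round 1 first-place votes: X 19, W 53, Z 15, Y 28.
W and Y advance.
Runoff: W is preferred to Y by 53 voters; Y by 62.
Y wins the runoff.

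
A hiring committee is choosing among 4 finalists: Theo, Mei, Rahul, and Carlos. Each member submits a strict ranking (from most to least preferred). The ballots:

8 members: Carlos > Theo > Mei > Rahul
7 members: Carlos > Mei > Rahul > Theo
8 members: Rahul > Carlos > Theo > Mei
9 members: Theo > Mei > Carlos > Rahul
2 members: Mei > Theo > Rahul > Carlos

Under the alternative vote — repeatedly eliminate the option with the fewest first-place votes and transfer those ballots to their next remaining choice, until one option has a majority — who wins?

Round 1: Theo 9, Mei 2, Rahul 8, Carlos 15. Eliminate Mei.
Round 2: Theo 11, Rahul 8, Carlos 15. Eliminate Rahul.
Round 3: Theo 11, Carlos 23. Carlos has a majority.

Carlos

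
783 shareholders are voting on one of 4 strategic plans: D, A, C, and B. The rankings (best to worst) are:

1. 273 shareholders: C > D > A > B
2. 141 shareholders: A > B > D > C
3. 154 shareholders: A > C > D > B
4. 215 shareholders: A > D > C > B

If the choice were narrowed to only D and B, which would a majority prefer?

Voters preferring D to B: 642; preferring B to D: 141.
D wins the head-to-head.

D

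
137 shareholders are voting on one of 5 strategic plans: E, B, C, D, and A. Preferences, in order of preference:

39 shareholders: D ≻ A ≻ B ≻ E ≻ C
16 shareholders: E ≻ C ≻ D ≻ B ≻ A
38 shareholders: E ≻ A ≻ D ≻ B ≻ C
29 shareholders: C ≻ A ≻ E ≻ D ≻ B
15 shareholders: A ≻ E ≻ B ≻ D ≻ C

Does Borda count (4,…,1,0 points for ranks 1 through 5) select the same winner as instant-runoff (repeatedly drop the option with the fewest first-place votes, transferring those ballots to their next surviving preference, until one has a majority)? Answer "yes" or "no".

Borda — scores: E 358, B 162, C 164, D 308, A 378. Winner: A.
Instant-runoff — R1 E 54, B 0, C 29, D 39, A 15 (B out); R2 E 54, C 29, D 39, A 15 (A out); R3 E 69, C 29, D 39 (E winner). Winner: E.
The two methods disagree.

no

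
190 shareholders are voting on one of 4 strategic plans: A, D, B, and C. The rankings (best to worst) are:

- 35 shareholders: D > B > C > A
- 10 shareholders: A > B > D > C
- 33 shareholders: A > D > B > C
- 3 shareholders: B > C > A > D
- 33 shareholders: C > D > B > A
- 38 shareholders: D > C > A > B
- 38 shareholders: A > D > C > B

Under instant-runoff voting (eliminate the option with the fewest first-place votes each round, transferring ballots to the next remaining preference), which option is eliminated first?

Round 1: A 81, D 73, B 3, C 33. Eliminate B.

B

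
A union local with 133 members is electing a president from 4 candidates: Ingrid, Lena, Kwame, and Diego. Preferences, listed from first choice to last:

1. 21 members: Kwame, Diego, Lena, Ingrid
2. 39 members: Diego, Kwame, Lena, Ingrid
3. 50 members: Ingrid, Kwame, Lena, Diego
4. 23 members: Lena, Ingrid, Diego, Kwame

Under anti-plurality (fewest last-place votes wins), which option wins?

Lena

Last-place votes: Ingrid 60, Lena 0, Kwame 23, Diego 50.
Lena is ranked last by the fewest voters, so Lena wins.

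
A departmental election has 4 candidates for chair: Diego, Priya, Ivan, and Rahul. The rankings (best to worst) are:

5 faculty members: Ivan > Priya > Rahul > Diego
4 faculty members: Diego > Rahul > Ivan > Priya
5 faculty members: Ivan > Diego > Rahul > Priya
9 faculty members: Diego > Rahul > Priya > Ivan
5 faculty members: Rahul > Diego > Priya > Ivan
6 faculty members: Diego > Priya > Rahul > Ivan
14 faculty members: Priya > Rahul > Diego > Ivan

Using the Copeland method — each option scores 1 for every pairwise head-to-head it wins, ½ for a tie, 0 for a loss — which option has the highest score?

Diego

Diego: beats Priya and Ivan; ties Rahul → score 2.5.
Priya: beats Ivan and Rahul; loses to Diego → score 2.
Ivan: loses to Diego, Priya, and Rahul → score 0.
Rahul: beats Ivan; ties Diego; loses to Priya → score 1.5.
Diego has the best pairwise record.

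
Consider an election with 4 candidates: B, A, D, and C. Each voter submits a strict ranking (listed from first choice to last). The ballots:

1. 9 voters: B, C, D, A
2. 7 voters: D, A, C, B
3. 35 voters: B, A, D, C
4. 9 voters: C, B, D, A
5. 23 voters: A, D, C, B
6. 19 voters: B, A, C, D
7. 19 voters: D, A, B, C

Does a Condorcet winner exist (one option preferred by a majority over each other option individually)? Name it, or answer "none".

B vs A: 72–49 for B.
B vs D: 72–49 for B.
B vs C: 82–39 for B.
B beats every other option head-to-head.

B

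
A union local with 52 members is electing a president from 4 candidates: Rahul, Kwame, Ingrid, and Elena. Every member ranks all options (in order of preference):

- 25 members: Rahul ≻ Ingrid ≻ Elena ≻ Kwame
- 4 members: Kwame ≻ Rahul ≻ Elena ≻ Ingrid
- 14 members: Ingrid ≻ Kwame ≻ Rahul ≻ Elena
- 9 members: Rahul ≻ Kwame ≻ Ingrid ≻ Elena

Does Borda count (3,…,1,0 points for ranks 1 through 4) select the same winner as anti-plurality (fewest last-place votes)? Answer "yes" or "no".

Borda — scores: Rahul 124, Kwame 58, Ingrid 101, Elena 29. Winner: Rahul.
Anti-plurality — last-place votes: Rahul 0, Kwame 25, Ingrid 4, Elena 23. Winner: Rahul.
The two methods agree.

yes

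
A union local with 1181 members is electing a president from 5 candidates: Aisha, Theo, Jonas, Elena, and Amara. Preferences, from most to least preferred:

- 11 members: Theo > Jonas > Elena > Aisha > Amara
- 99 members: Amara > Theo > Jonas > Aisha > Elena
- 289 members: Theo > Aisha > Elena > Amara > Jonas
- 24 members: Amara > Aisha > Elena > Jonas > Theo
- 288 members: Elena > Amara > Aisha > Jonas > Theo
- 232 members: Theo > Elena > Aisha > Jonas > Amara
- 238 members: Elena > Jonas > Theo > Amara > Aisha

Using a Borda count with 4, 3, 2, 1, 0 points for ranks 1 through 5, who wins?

Elena

Aisha: 11·1 + 99·1 + 289·3 + 24·3 + 288·2 + 232·2 + 238·0 = 2089
Theo: 11·4 + 99·3 + 289·4 + 24·0 + 288·0 + 232·4 + 238·2 = 2901
Jonas: 11·3 + 99·2 + 289·0 + 24·1 + 288·1 + 232·1 + 238·3 = 1489
Elena: 11·2 + 99·0 + 289·2 + 24·2 + 288·4 + 232·3 + 238·4 = 3448
Amara: 11·0 + 99·4 + 289·1 + 24·4 + 288·3 + 232·0 + 238·1 = 1883
Elena has the highest Borda score (3448).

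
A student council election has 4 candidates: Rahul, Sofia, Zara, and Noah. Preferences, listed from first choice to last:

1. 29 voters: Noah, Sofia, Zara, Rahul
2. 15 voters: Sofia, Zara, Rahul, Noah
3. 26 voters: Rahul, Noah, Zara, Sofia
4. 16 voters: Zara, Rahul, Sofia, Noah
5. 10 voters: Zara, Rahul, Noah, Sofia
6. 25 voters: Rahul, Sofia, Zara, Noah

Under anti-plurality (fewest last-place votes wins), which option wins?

Last-place votes: Rahul 29, Sofia 36, Zara 0, Noah 56.
Zara is ranked last by the fewest voters, so Zara wins.

Zara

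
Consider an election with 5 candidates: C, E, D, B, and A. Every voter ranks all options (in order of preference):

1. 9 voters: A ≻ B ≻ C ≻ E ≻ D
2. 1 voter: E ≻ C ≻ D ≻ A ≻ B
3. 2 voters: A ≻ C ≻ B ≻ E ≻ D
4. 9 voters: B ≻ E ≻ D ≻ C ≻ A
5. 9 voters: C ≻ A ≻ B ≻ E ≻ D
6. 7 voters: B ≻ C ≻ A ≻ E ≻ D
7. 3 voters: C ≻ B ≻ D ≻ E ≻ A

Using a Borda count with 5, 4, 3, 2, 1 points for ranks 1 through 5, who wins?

C: 9·3 + 1·4 + 2·4 + 9·2 + 9·5 + 7·4 + 3·5 = 145
E: 9·2 + 1·5 + 2·2 + 9·4 + 9·2 + 7·2 + 3·2 = 101
D: 9·1 + 1·3 + 2·1 + 9·3 + 9·1 + 7·1 + 3·3 = 66
B: 9·4 + 1·1 + 2·3 + 9·5 + 9·3 + 7·5 + 3·4 = 162
A: 9·5 + 1·2 + 2·5 + 9·1 + 9·4 + 7·3 + 3·1 = 126
B has the highest Borda score (162).

B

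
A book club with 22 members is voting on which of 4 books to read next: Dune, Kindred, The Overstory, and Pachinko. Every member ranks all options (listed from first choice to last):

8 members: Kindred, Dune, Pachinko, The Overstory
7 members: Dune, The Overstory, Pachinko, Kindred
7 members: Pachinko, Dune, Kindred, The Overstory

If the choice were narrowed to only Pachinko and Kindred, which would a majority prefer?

Voters preferring Pachinko to Kindred: 14; preferring Kindred to Pachinko: 8.
Pachinko wins the head-to-head.

Pachinko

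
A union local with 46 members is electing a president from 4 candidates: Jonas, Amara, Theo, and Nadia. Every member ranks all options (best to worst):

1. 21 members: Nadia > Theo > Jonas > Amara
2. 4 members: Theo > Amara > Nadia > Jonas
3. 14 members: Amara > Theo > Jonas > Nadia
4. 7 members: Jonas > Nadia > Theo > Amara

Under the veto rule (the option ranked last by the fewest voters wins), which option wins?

Theo

Last-place votes: Jonas 4, Amara 28, Theo 0, Nadia 14.
Theo is ranked last by the fewest voters, so Theo wins.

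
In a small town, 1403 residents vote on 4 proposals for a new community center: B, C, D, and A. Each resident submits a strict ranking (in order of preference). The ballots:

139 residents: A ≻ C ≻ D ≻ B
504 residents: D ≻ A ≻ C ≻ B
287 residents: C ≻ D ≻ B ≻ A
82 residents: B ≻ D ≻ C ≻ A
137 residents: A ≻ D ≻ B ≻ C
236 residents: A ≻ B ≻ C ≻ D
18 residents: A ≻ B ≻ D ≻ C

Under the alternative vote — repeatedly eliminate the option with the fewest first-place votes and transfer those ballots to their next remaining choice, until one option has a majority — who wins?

D

Round 1: B 82, C 287, D 504, A 530. Eliminate B.
Round 2: C 287, D 586, A 530. Eliminate C.
Round 3: D 873, A 530. D has a majority.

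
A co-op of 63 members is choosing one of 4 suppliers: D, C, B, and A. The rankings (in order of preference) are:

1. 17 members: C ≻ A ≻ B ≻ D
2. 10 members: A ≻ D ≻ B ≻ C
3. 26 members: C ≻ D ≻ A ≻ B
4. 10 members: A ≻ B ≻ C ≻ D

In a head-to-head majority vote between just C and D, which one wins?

Voters preferring C to D: 53; preferring D to C: 10.
C wins the head-to-head.

C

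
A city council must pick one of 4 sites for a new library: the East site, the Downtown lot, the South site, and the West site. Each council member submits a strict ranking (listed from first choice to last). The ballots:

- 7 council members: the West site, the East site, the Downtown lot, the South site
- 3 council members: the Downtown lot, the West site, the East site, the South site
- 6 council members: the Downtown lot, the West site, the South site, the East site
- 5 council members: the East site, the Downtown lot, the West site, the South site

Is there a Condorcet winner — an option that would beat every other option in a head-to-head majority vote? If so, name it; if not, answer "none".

none

Checking pairwise contests:
the West site beats the East site 16–5.
the East site beats the Downtown lot 12–9.
the East site beats the South site 15–6.
the Downtown lot beats the West site 14–7.
Every option loses at least one head-to-head, so there is no Condorcet winner.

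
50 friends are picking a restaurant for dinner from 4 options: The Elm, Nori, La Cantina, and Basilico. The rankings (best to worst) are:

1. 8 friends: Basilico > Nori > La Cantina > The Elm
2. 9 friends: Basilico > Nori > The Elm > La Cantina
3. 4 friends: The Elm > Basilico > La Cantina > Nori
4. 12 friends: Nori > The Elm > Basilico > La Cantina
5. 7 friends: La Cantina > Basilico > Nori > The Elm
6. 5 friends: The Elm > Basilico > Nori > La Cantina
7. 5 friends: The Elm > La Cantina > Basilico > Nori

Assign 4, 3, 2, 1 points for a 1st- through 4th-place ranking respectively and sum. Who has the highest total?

The Elm: 8·1 + 9·2 + 4·4 + 12·3 + 7·1 + 5·4 + 5·4 = 125
Nori: 8·3 + 9·3 + 4·1 + 12·4 + 7·2 + 5·2 + 5·1 = 132
La Cantina: 8·2 + 9·1 + 4·2 + 12·1 + 7·4 + 5·1 + 5·3 = 93
Basilico: 8·4 + 9·4 + 4·3 + 12·2 + 7·3 + 5·3 + 5·2 = 150
Basilico has the highest Borda score (150).

Basilico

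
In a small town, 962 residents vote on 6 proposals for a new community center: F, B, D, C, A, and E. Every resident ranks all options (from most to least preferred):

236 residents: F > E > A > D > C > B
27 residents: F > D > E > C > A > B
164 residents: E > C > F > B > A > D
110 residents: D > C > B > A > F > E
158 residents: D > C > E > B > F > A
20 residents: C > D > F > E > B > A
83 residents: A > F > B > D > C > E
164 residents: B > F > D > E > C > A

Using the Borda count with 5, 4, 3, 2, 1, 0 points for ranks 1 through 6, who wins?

F: 236·5 + 27·5 + 164·3 + 110·1 + 158·1 + 20·3 + 83·4 + 164·4 = 3123
B: 236·0 + 27·0 + 164·2 + 110·3 + 158·2 + 20·1 + 83·3 + 164·5 = 2063
D: 236·2 + 27·4 + 164·0 + 110·5 + 158·5 + 20·4 + 83·2 + 164·3 = 2658
C: 236·1 + 27·2 + 164·4 + 110·4 + 158·4 + 20·5 + 83·1 + 164·1 = 2365
A: 236·3 + 27·1 + 164·1 + 110·2 + 158·0 + 20·0 + 83·5 + 164·0 = 1534
E: 236·4 + 27·3 + 164·5 + 110·0 + 158·3 + 20·2 + 83·0 + 164·2 = 2687
F has the highest Borda score (3123).

F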